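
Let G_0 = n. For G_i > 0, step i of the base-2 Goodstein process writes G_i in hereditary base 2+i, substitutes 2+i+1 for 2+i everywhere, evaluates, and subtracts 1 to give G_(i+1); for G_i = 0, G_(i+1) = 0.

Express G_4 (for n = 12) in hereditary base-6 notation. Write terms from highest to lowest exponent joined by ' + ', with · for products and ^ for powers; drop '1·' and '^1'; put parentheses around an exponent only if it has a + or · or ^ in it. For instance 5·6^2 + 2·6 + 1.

[0] 12 ≡ 2^(2 + 1) + 2^2 (base 2). Lift 3: 108. −1: 107.
[1] 107 ≡ 3^(3 + 1) + 2·3^2 + 2·3 + 2 (base 3). Lift 4: 1066. −1: 1065.
[2] 1065 ≡ 4^(4 + 1) + 2·4^2 + 2·4 + 1 (base 4). Lift 5: 15686. −1: 15685.
[3] 15685 ≡ 5^(5 + 1) + 2·5^2 + 2·5 (base 5). Lift 6: 280020. −1: 280019.

6^(6 + 1) + 2·6^2 + 6 + 5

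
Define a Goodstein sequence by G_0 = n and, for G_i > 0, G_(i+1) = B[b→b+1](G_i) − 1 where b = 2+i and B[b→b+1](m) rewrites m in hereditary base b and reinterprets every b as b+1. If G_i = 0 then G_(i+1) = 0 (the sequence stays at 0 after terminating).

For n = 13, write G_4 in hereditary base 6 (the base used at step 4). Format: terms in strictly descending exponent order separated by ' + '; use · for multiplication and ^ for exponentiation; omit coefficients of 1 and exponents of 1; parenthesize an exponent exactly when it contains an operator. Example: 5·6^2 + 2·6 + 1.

[0] 13 ≡ 2^(2 + 1) + 2^2 + 1 (base 2). Lift 3: 109. −1: 108.
[1] 108 ≡ 3^(3 + 1) + 3^3 (base 3). Lift 4: 1280. −1: 1279.
[2] 1279 ≡ 4^(4 + 1) + 3·4^3 + 3·4^2 + 3·4 + 3 (base 4). Lift 5: 16093. −1: 16092.
[3] 16092 ≡ 5^(5 + 1) + 3·5^3 + 3·5^2 + 3·5 + 2 (base 5). Lift 6: 280712. −1: 280711.
[4] 280711 ≡ 6^(6 + 1) + 3·6^3 + 3·6^2 + 3·6 + 1 (base 6). Lift 7: 5765999. −1: 5765998.

6^(6 + 1) + 3·6^3 + 3·6^2 + 3·6 + 1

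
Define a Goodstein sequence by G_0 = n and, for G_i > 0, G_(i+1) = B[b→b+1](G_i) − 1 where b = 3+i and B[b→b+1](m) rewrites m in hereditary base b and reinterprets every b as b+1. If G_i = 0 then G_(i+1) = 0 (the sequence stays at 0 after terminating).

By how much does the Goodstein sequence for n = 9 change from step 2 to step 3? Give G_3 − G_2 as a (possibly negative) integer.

9 —HB3→ 3^2 —bump→ 4^2 = 16 —(−1)→ 15
15 —HB4→ 3·4 + 3 —bump→ 3·5 + 3 = 18 —(−1)→ 17
17 —HB5→ 3·5 + 2 —bump→ 3·6 + 2 = 20 —(−1)→ 19

2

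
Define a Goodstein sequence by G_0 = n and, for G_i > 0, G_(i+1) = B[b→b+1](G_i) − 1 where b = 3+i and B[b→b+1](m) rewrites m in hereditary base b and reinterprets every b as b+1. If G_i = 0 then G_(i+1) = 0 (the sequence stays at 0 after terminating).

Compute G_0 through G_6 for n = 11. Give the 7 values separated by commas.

11, 17, 25, 35, 39, 43, 47

G_0=11  [base 3] 3^2 + 2  →[3↦4]→  4^2 + 2 = 18  −1 ⇒ G_1=17
G_1=17  [base 4] 4^2 + 1  →[4↦5]→  5^2 + 1 = 26  −1 ⇒ G_2=25
G_2=25  [base 5] 5^2  →[5↦6]→  6^2 = 36  −1 ⇒ G_3=35
G_3=35  [base 6] 5·6 + 5  →[6↦7]→  5·7 + 5 = 40  −1 ⇒ G_4=39
G_4=39  [base 7] 5·7 + 4  →[7↦8]→  5·8 + 4 = 44  −1 ⇒ G_5=43
G_5=43  [base 8] 5·8 + 3  →[8↦9]→  5·9 + 3 = 48  −1 ⇒ G_6=47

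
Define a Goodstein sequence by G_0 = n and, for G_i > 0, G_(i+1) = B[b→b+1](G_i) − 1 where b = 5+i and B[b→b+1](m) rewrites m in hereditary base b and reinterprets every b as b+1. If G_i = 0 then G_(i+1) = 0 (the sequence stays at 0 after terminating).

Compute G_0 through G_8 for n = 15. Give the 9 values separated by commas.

15, 17, 18, 19, 20, 21, 22, 23, 23

[0] 15 ≡ 3·5 (base 5). Lift 6: 18. −1: 17.
[1] 17 ≡ 2·6 + 5 (base 6). Lift 7: 19. −1: 18.
[2] 18 ≡ 2·7 + 4 (base 7). Lift 8: 20. −1: 19.
[3] 19 ≡ 2·8 + 3 (base 8). Lift 9: 21. −1: 20.
[4] 20 ≡ 2·9 + 2 (base 9). Lift 10: 22. −1: 21.
[5] 21 ≡ 2·10 + 1 (base 10). Lift 11: 23. −1: 22.
[6] 22 ≡ 2·11 (base 11). Lift 12: 24. −1: 23.
[7] 23 ≡ 12 + 11 (base 12). Lift 13: 24. −1: 23.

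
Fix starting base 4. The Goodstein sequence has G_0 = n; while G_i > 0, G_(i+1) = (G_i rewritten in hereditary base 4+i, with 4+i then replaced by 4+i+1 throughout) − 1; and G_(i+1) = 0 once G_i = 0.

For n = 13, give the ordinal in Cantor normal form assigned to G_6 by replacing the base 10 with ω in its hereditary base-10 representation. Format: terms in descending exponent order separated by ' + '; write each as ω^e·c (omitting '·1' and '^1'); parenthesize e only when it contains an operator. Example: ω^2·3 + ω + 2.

13 —HB4→ 3·4 + 1 —bump→ 3·5 + 1 = 16 —(−1)→ 15
15 —HB5→ 3·5 —bump→ 3·6 = 18 —(−1)→ 17
17 —HB6→ 2·6 + 5 —bump→ 2·7 + 5 = 19 —(−1)→ 18
18 —HB7→ 2·7 + 4 —bump→ 2·8 + 4 = 20 —(−1)→ 19
19 —HB8→ 2·8 + 3 —bump→ 2·9 + 3 = 21 —(−1)→ 20
20 —HB9→ 2·9 + 2 —bump→ 2·10 + 2 = 22 —(−1)→ 21

ω·2 + 1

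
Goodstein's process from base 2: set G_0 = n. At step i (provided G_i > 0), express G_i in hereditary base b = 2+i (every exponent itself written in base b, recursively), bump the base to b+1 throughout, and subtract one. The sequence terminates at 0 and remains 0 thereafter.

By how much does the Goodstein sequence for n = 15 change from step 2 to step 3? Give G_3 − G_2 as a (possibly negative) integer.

17469

G_0 = 15. HB_2(15) = 2^(2 + 1) + 2^2 + 2 + 1. Bump = 112. G_1 = 111.
G_1 = 111. HB_3(111) = 3^(3 + 1) + 3^3 + 3. Bump = 1284. G_2 = 1283.
G_2 = 1283. HB_4(1283) = 4^(4 + 1) + 4^4 + 3. Bump = 18753. G_3 = 18752.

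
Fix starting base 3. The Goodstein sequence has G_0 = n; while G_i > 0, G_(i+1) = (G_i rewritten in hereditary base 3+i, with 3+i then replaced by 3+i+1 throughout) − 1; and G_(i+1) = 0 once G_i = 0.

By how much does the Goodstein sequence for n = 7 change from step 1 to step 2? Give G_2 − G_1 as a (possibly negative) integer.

[0] 7 ≡ 2·3 + 1 (base 3). Lift 4: 9. −1: 8.
[1] 8 ≡ 2·4 (base 4). Lift 5: 10. −1: 9.

1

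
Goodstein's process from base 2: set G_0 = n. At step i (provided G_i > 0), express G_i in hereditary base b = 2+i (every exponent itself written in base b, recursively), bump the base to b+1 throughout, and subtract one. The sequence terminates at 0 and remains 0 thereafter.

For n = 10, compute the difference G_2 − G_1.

942

i=0: 10 = 2^(2 + 1) + 2 (b=2); 2→3: 3^(3 + 1) + 3 = 84; 84−1 = 83
i=1: 83 = 3^(3 + 1) + 2 (b=3); 3→4: 4^(4 + 1) + 2 = 1026; 1026−1 = 1025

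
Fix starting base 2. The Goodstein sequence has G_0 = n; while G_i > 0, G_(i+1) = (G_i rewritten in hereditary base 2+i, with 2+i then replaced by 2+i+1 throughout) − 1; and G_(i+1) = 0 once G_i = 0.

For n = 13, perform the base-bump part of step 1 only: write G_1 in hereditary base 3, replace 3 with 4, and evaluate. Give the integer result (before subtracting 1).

(0) 13|_2 = 2^(2 + 1) + 2^2 + 1 ↦ 3^(3 + 1) + 3^3 + 1|_3 = 109 ⇒ 108
(1) 108|_3 = 3^(3 + 1) + 3^3 ↦ 4^(4 + 1) + 4^4|_4 = 1280 ⇒ 1279

1280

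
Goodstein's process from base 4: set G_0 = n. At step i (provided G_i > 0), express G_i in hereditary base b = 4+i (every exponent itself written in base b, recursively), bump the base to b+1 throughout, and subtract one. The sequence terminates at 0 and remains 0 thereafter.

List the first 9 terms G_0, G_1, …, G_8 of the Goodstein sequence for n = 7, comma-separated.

7, 7, 7, 7, 7, 6, 5, 4, 3

i=0: 7 = 4 + 3 (b=4); 4→5: 5 + 3 = 8; 8−1 = 7
i=1: 7 = 5 + 2 (b=5); 5→6: 6 + 2 = 8; 8−1 = 7
i=2: 7 = 6 + 1 (b=6); 6→7: 7 + 1 = 8; 8−1 = 7
i=3: 7 = 7 (b=7); 7→8: 8 = 8; 8−1 = 7
i=4: 7 = 7 (b=8); 8→9: 7 = 7; 7−1 = 6
i=5: 6 = 6 (b=9); 9→10: 6 = 6; 6−1 = 5
i=6: 5 = 5 (b=10); 10→11: 5 = 5; 5−1 = 4
i=7: 4 = 4 (b=11); 11→12: 4 = 4; 4−1 = 3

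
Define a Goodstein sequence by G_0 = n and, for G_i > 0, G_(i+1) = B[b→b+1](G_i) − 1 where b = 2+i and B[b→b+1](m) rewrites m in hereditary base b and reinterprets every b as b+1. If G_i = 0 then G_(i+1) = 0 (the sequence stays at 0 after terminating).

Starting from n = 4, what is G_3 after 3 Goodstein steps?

[0] 4 ≡ 2^2 (base 2). Lift 3: 27. −1: 26.
[1] 26 ≡ 2·3^2 + 2·3 + 2 (base 3). Lift 4: 42. −1: 41.
[2] 41 ≡ 2·4^2 + 2·4 + 1 (base 4). Lift 5: 61. −1: 60.
[3] 60 ≡ 2·5^2 + 2·5 (base 5). Lift 6: 84. −1: 83.

60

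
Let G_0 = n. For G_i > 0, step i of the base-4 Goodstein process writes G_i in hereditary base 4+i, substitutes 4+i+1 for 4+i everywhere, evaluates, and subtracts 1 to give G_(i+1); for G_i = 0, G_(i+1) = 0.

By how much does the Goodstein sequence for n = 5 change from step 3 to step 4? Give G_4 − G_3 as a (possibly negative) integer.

-1

[0] 5 ≡ 4 + 1 (base 4). Lift 5: 6. −1: 5.
[1] 5 ≡ 5 (base 5). Lift 6: 6. −1: 5.
[2] 5 ≡ 5 (base 6). Lift 7: 5. −1: 4.
[3] 4 ≡ 4 (base 7). Lift 8: 4. −1: 3.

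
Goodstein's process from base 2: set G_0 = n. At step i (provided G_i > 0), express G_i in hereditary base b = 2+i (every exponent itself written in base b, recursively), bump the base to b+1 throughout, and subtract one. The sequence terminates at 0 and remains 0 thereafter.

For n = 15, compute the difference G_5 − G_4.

6261751

(0) 15|_2 = 2^(2 + 1) + 2^2 + 2 + 1 ↦ 3^(3 + 1) + 3^3 + 3 + 1|_3 = 112 ⇒ 111
(1) 111|_3 = 3^(3 + 1) + 3^3 + 3 ↦ 4^(4 + 1) + 4^4 + 4|_4 = 1284 ⇒ 1283
(2) 1283|_4 = 4^(4 + 1) + 4^4 + 3 ↦ 5^(5 + 1) + 5^5 + 3|_5 = 18753 ⇒ 18752
(3) 18752|_5 = 5^(5 + 1) + 5^5 + 2 ↦ 6^(6 + 1) + 6^6 + 2|_6 = 326594 ⇒ 326593
(4) 326593|_6 = 6^(6 + 1) + 6^6 + 1 ↦ 7^(7 + 1) + 7^7 + 1|_7 = 6588345 ⇒ 6588344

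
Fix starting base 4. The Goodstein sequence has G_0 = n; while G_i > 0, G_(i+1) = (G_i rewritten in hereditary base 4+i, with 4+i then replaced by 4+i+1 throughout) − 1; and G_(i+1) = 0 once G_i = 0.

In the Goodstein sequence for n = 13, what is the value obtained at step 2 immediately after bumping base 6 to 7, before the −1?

G_0=13  [base 4] 3·4 + 1  →[4↦5]→  3·5 + 1 = 16  −1 ⇒ G_1=15
G_1=15  [base 5] 3·5  →[5↦6]→  3·6 = 18  −1 ⇒ G_2=17
G_2=17  [base 6] 2·6 + 5  →[6↦7]→  2·7 + 5 = 19  −1 ⇒ G_3=18

19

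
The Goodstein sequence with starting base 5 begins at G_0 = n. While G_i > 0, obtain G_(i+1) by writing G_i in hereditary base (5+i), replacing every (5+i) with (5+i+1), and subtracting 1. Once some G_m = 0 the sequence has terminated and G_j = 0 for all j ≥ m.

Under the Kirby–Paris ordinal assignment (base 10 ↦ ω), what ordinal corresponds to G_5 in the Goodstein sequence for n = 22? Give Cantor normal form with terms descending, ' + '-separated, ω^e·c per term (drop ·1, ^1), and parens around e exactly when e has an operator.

ω·3 + 5

(0) 22|_5 = 4·5 + 2 ↦ 4·6 + 2|_6 = 26 ⇒ 25
(1) 25|_6 = 4·6 + 1 ↦ 4·7 + 1|_7 = 29 ⇒ 28
(2) 28|_7 = 4·7 ↦ 4·8|_8 = 32 ⇒ 31
(3) 31|_8 = 3·8 + 7 ↦ 3·9 + 7|_9 = 34 ⇒ 33
(4) 33|_9 = 3·9 + 6 ↦ 3·10 + 6|_10 = 36 ⇒ 35
(5) 35|_10 = 3·10 + 5 ↦ 3·11 + 5|_11 = 38 ⇒ 37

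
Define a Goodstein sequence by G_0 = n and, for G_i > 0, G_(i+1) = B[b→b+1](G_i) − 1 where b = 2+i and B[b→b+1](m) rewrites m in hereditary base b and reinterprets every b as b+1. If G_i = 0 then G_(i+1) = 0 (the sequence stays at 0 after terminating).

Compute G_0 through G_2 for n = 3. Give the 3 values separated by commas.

3, 3, 3

G_0 = 3. HB_2(3) = 2 + 1. Bump = 4. G_1 = 3.
G_1 = 3. HB_3(3) = 3. Bump = 4. G_2 = 3.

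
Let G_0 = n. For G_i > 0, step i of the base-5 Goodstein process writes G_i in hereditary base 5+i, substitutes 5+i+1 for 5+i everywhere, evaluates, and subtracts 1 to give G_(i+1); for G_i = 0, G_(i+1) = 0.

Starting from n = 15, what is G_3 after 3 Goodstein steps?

19

G_0=15  [base 5] 3·5  →[5↦6]→  3·6 = 18  −1 ⇒ G_1=17
G_1=17  [base 6] 2·6 + 5  →[6↦7]→  2·7 + 5 = 19  −1 ⇒ G_2=18
G_2=18  [base 7] 2·7 + 4  →[7↦8]→  2·8 + 4 = 20  −1 ⇒ G_3=19
G_3=19  [base 8] 2·8 + 3  →[8↦9]→  2·9 + 3 = 21  −1 ⇒ G_4=20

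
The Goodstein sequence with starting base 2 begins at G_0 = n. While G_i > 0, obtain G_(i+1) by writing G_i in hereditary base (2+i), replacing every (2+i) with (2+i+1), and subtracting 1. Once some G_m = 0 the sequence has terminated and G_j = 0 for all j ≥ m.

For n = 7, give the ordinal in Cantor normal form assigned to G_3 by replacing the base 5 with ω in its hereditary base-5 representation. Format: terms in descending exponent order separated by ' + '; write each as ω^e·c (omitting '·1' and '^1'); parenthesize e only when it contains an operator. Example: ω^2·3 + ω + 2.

ω^ω + 2

(0) 7|_2 = 2^2 + 2 + 1 ↦ 3^3 + 3 + 1|_3 = 31 ⇒ 30
(1) 30|_3 = 3^3 + 3 ↦ 4^4 + 4|_4 = 260 ⇒ 259
(2) 259|_4 = 4^4 + 3 ↦ 5^5 + 3|_5 = 3128 ⇒ 3127
(3) 3127|_5 = 5^5 + 2 ↦ 6^6 + 2|_6 = 46658 ⇒ 46657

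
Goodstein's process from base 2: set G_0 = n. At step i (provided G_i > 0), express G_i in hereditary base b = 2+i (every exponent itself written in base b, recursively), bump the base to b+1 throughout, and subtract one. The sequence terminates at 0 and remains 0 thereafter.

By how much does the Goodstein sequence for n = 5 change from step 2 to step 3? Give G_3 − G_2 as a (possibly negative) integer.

212

base 2: 5 = 2^2 + 1; at 3: 3^3 + 1 = 28; next = 27
base 3: 27 = 3^3; at 4: 4^4 = 256; next = 255
base 4: 255 = 3·4^3 + 3·4^2 + 3·4 + 3; at 5: 3·5^3 + 3·5^2 + 3·5 + 3 = 468; next = 467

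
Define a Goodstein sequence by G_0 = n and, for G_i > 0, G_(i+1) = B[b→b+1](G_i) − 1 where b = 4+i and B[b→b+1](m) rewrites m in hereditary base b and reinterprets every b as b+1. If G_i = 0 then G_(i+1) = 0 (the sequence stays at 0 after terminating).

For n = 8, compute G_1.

step 0: 8 = 2·4; sub 5 for 4: 2·5; = 10; G_1 = 10−1 = 9
step 1: 9 = 5 + 4; sub 6 for 5: 6 + 4; = 10; G_2 = 10−1 = 9

9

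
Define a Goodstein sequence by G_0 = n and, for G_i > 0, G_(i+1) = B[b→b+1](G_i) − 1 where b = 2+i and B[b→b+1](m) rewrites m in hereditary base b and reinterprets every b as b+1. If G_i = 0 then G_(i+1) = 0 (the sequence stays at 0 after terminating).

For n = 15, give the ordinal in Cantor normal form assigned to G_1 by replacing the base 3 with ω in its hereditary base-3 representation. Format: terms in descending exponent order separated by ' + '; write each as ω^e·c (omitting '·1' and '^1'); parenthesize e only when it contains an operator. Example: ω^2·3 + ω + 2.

i=0: 15 = 2^(2 + 1) + 2^2 + 2 + 1 (b=2); 2→3: 3^(3 + 1) + 3^3 + 3 + 1 = 112; 112−1 = 111
i=1: 111 = 3^(3 + 1) + 3^3 + 3 (b=3); 3→4: 4^(4 + 1) + 4^4 + 4 = 1284; 1284−1 = 1283

ω^(ω + 1) + ω^ω + ω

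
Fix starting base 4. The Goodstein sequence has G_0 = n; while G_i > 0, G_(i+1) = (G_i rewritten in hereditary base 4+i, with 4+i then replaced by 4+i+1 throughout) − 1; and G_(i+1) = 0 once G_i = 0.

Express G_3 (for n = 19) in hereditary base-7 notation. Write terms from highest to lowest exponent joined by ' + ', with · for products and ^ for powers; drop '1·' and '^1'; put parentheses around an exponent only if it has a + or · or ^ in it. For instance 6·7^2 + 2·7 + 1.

7^2

G_0 = 19. HB_4(19) = 4^2 + 3. Bump = 28. G_1 = 27.
G_1 = 27. HB_5(27) = 5^2 + 2. Bump = 38. G_2 = 37.
G_2 = 37. HB_6(37) = 6^2 + 1. Bump = 50. G_3 = 49.
G_3 = 49. HB_7(49) = 7^2. Bump = 64. G_4 = 63.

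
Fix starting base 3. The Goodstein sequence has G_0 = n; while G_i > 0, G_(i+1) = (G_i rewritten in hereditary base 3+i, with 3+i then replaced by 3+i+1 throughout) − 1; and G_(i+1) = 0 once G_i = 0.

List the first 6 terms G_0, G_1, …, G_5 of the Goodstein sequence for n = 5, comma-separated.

i=0: 5 = 3 + 2 (b=3); 3→4: 4 + 2 = 6; 6−1 = 5
i=1: 5 = 4 + 1 (b=4); 4→5: 5 + 1 = 6; 6−1 = 5
i=2: 5 = 5 (b=5); 5→6: 6 = 6; 6−1 = 5
i=3: 5 = 5 (b=6); 6→7: 5 = 5; 5−1 = 4
i=4: 4 = 4 (b=7); 7→8: 4 = 4; 4−1 = 3

5, 5, 5, 5, 4, 3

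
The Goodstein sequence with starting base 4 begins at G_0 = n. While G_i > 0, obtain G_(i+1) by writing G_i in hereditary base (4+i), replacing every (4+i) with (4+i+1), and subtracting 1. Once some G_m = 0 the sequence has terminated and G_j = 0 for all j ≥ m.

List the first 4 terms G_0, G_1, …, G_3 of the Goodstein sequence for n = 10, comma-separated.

[0] 10 ≡ 2·4 + 2 (base 4). Lift 5: 12. −1: 11.
[1] 11 ≡ 2·5 + 1 (base 5). Lift 6: 13. −1: 12.
[2] 12 ≡ 2·6 (base 6). Lift 7: 14. −1: 13.

10, 11, 12, 13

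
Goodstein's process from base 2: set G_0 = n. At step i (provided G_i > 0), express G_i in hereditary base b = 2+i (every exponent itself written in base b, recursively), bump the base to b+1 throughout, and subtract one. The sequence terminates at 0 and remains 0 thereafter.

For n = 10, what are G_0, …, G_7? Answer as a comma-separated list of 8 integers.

10, 83, 1025, 15625, 279935, 4215754, 84073323, 1937434592

10 —HB2→ 2^(2 + 1) + 2 —bump→ 3^(3 + 1) + 3 = 84 —(−1)→ 83
83 —HB3→ 3^(3 + 1) + 2 —bump→ 4^(4 + 1) + 2 = 1026 —(−1)→ 1025
1025 —HB4→ 4^(4 + 1) + 1 —bump→ 5^(5 + 1) + 1 = 15626 —(−1)→ 15625
15625 —HB5→ 5^(5 + 1) —bump→ 6^(6 + 1) = 279936 —(−1)→ 279935
279935 —HB6→ 5·6^6 + 5·6^5 + 5·6^4 + 5·6^3 + 5·6^2 + 5·6 + 5 —bump→ 5·7^7 + 5·7^5 + 5·7^4 + 5·7^3 + 5·7^2 + 5·7 + 5 = 4215755 —(−1)→ 4215754
4215754 —HB7→ 5·7^7 + 5·7^5 + 5·7^4 + 5·7^3 + 5·7^2 + 5·7 + 4 —bump→ 5·8^8 + 5·8^5 + 5·8^4 + 5·8^3 + 5·8^2 + 5·8 + 4 = 84073324 —(−1)→ 84073323
84073323 —HB8→ 5·8^8 + 5·8^5 + 5·8^4 + 5·8^3 + 5·8^2 + 5·8 + 3 —bump→ 5·9^9 + 5·9^5 + 5·9^4 + 5·9^3 + 5·9^2 + 5·9 + 3 = 1937434593 —(−1)→ 1937434592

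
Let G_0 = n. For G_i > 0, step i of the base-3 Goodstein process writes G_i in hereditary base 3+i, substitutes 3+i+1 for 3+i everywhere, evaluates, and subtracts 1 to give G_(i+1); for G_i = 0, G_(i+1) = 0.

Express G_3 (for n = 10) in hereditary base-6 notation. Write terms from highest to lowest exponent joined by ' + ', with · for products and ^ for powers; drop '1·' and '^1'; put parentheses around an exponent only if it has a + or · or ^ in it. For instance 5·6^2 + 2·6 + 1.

4·6 + 3

G_0 = 10. HB_3(10) = 3^2 + 1. Bump = 17. G_1 = 16.
G_1 = 16. HB_4(16) = 4^2. Bump = 25. G_2 = 24.
G_2 = 24. HB_5(24) = 4·5 + 4. Bump = 28. G_3 = 27.
G_3 = 27. HB_6(27) = 4·6 + 3. Bump = 31. G_4 = 30.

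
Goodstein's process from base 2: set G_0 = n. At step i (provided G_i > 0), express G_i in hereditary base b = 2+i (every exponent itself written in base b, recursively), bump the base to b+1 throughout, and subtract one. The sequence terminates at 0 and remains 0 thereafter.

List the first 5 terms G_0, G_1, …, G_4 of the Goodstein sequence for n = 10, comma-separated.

[0] 10 ≡ 2^(2 + 1) + 2 (base 2). Lift 3: 84. −1: 83.
[1] 83 ≡ 3^(3 + 1) + 2 (base 3). Lift 4: 1026. −1: 1025.
[2] 1025 ≡ 4^(4 + 1) + 1 (base 4). Lift 5: 15626. −1: 15625.
[3] 15625 ≡ 5^(5 + 1) (base 5). Lift 6: 279936. −1: 279935.

10, 83, 1025, 15625, 279935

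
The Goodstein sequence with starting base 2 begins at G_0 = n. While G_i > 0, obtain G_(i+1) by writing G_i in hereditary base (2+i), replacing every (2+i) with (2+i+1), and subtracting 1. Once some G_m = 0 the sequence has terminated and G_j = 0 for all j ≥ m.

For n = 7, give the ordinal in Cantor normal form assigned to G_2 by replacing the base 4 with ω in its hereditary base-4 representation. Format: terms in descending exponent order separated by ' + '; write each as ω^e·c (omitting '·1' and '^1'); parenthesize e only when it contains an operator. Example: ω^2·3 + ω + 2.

G_0=7  [base 2] 2^2 + 2 + 1  →[2↦3]→  3^3 + 3 + 1 = 31  −1 ⇒ G_1=30
G_1=30  [base 3] 3^3 + 3  →[3↦4]→  4^4 + 4 = 260  −1 ⇒ G_2=259

ω^ω + 3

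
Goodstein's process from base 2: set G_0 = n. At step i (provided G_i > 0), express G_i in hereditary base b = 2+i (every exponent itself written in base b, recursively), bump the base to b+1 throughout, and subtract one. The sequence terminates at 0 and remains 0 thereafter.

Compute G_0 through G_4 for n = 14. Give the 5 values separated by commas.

[0] 14 ≡ 2^(2 + 1) + 2^2 + 2 (base 2). Lift 3: 111. −1: 110.
[1] 110 ≡ 3^(3 + 1) + 3^3 + 2 (base 3). Lift 4: 1282. −1: 1281.
[2] 1281 ≡ 4^(4 + 1) + 4^4 + 1 (base 4). Lift 5: 18751. −1: 18750.
[3] 18750 ≡ 5^(5 + 1) + 5^5 (base 5). Lift 6: 326592. −1: 326591.

14, 110, 1281, 18750, 326591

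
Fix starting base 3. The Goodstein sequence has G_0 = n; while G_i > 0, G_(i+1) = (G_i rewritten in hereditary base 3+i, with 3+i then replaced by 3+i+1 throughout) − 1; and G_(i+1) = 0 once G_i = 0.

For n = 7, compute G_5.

9

i=0: 7 = 2·3 + 1 (b=3); 3→4: 2·4 + 1 = 9; 9−1 = 8
i=1: 8 = 2·4 (b=4); 4→5: 2·5 = 10; 10−1 = 9
i=2: 9 = 5 + 4 (b=5); 5→6: 6 + 4 = 10; 10−1 = 9
i=3: 9 = 6 + 3 (b=6); 6→7: 7 + 3 = 10; 10−1 = 9
i=4: 9 = 7 + 2 (b=7); 7→8: 8 + 2 = 10; 10−1 = 9
i=5: 9 = 8 + 1 (b=8); 8→9: 9 + 1 = 10; 10−1 = 9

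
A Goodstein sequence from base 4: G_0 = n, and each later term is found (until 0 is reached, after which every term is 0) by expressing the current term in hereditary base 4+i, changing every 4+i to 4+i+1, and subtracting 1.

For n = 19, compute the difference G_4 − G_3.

G_0 = 19. HB_4(19) = 4^2 + 3. Bump = 28. G_1 = 27.
G_1 = 27. HB_5(27) = 5^2 + 2. Bump = 38. G_2 = 37.
G_2 = 37. HB_6(37) = 6^2 + 1. Bump = 50. G_3 = 49.
G_3 = 49. HB_7(49) = 7^2. Bump = 64. G_4 = 63.

14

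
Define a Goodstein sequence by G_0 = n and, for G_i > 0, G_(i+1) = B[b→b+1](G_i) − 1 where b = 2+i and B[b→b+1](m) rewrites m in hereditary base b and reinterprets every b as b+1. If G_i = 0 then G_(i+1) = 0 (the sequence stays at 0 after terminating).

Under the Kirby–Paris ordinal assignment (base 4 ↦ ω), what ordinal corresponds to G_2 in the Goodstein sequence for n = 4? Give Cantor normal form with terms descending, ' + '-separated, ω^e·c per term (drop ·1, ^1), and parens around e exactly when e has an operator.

(0) 4|_2 = 2^2 ↦ 3^3|_3 = 27 ⇒ 26
(1) 26|_3 = 2·3^2 + 2·3 + 2 ↦ 2·4^2 + 2·4 + 2|_4 = 42 ⇒ 41
(2) 41|_4 = 2·4^2 + 2·4 + 1 ↦ 2·5^2 + 2·5 + 1|_5 = 61 ⇒ 60

ω^2·2 + ω·2 + 1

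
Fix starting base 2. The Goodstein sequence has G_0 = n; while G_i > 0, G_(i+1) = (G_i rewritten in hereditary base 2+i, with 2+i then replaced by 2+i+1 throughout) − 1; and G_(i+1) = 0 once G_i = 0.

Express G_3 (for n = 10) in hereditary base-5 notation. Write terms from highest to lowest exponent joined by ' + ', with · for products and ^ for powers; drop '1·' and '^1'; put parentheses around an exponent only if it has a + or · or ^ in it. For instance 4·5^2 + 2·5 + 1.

5^(5 + 1)

i=0: 10 = 2^(2 + 1) + 2 (b=2); 2→3: 3^(3 + 1) + 3 = 84; 84−1 = 83
i=1: 83 = 3^(3 + 1) + 2 (b=3); 3→4: 4^(4 + 1) + 2 = 1026; 1026−1 = 1025
i=2: 1025 = 4^(4 + 1) + 1 (b=4); 4→5: 5^(5 + 1) + 1 = 15626; 15626−1 = 15625
i=3: 15625 = 5^(5 + 1) (b=5); 5→6: 6^(6 + 1) = 279936; 279936−1 = 279935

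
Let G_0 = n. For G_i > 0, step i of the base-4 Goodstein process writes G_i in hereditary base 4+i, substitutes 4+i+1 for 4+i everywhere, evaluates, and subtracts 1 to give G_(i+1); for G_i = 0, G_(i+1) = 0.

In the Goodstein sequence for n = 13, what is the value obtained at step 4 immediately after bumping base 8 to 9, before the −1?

21

G_0 = 13. HB_4(13) = 3·4 + 1. Bump = 16. G_1 = 15.
G_1 = 15. HB_5(15) = 3·5. Bump = 18. G_2 = 17.
G_2 = 17. HB_6(17) = 2·6 + 5. Bump = 19. G_3 = 18.
G_3 = 18. HB_7(18) = 2·7 + 4. Bump = 20. G_4 = 19.
G_4 = 19. HB_8(19) = 2·8 + 3. Bump = 21. G_5 = 20.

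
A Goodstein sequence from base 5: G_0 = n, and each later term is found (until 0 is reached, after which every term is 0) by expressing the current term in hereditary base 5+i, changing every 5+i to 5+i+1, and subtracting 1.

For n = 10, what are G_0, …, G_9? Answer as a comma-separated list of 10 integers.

[0] 10 ≡ 2·5 (base 5). Lift 6: 12. −1: 11.
[1] 11 ≡ 6 + 5 (base 6). Lift 7: 12. −1: 11.
[2] 11 ≡ 7 + 4 (base 7). Lift 8: 12. −1: 11.
[3] 11 ≡ 8 + 3 (base 8). Lift 9: 12. −1: 11.
[4] 11 ≡ 9 + 2 (base 9). Lift 10: 12. −1: 11.
[5] 11 ≡ 10 + 1 (base 10). Lift 11: 12. −1: 11.
[6] 11 ≡ 11 (base 11). Lift 12: 12. −1: 11.
[7] 11 ≡ 11 (base 12). Lift 13: 11. −1: 10.
[8] 10 ≡ 10 (base 13). Lift 14: 10. −1: 9.

10, 11, 11, 11, 11, 11, 11, 11, 10, 9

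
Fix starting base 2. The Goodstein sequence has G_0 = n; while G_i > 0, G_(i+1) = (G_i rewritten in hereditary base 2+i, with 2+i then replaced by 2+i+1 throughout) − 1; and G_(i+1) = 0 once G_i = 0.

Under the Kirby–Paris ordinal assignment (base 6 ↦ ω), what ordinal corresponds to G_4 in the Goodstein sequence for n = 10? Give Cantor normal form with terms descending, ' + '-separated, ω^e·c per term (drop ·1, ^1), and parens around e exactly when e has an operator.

ω^ω·5 + ω^5·5 + ω^4·5 + ω^3·5 + ω^2·5 + ω·5 + 5

i=0: 10 = 2^(2 + 1) + 2 (b=2); 2→3: 3^(3 + 1) + 3 = 84; 84−1 = 83
i=1: 83 = 3^(3 + 1) + 2 (b=3); 3→4: 4^(4 + 1) + 2 = 1026; 1026−1 = 1025
i=2: 1025 = 4^(4 + 1) + 1 (b=4); 4→5: 5^(5 + 1) + 1 = 15626; 15626−1 = 15625
i=3: 15625 = 5^(5 + 1) (b=5); 5→6: 6^(6 + 1) = 279936; 279936−1 = 279935
i=4: 279935 = 5·6^6 + 5·6^5 + 5·6^4 + 5·6^3 + 5·6^2 + 5·6 + 5 (b=6); 6→7: 5·7^7 + 5·7^5 + 5·7^4 + 5·7^3 + 5·7^2 + 5·7 + 5 = 4215755; 4215755−1 = 4215754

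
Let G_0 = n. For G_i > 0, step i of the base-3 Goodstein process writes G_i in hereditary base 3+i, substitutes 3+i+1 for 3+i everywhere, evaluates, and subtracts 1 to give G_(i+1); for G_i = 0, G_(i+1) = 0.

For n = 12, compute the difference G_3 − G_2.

i=0: 12 = 3^2 + 3 (b=3); 3→4: 4^2 + 4 = 20; 20−1 = 19
i=1: 19 = 4^2 + 3 (b=4); 4→5: 5^2 + 3 = 28; 28−1 = 27
i=2: 27 = 5^2 + 2 (b=5); 5→6: 6^2 + 2 = 38; 38−1 = 37

10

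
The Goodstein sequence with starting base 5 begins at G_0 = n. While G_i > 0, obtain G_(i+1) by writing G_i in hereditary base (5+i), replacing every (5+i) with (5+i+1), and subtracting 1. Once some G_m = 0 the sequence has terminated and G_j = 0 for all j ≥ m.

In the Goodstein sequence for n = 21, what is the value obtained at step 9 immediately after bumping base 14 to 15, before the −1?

step 0: 21 = 4·5 + 1; sub 6 for 5: 4·6 + 1; = 25; G_1 = 25−1 = 24
step 1: 24 = 4·6; sub 7 for 6: 4·7; = 28; G_2 = 28−1 = 27
step 2: 27 = 3·7 + 6; sub 8 for 7: 3·8 + 6; = 30; G_3 = 30−1 = 29
step 3: 29 = 3·8 + 5; sub 9 for 8: 3·9 + 5; = 32; G_4 = 32−1 = 31
step 4: 31 = 3·9 + 4; sub 10 for 9: 3·10 + 4; = 34; G_5 = 34−1 = 33
step 5: 33 = 3·10 + 3; sub 11 for 10: 3·11 + 3; = 36; G_6 = 36−1 = 35
step 6: 35 = 3·11 + 2; sub 12 for 11: 3·12 + 2; = 38; G_7 = 38−1 = 37
step 7: 37 = 3·12 + 1; sub 13 for 12: 3·13 + 1; = 40; G_8 = 40−1 = 39
step 8: 39 = 3·13; sub 14 for 13: 3·14; = 42; G_9 = 42−1 = 41

43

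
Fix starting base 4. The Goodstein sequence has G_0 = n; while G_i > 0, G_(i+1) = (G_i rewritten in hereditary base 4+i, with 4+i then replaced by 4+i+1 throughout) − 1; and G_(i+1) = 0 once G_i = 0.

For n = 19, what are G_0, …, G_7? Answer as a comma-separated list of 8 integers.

19, 27, 37, 49, 63, 69, 75, 81

i=0: 19 = 4^2 + 3 (b=4); 4→5: 5^2 + 3 = 28; 28−1 = 27
i=1: 27 = 5^2 + 2 (b=5); 5→6: 6^2 + 2 = 38; 38−1 = 37
i=2: 37 = 6^2 + 1 (b=6); 6→7: 7^2 + 1 = 50; 50−1 = 49
i=3: 49 = 7^2 (b=7); 7→8: 8^2 = 64; 64−1 = 63
i=4: 63 = 7·8 + 7 (b=8); 8→9: 7·9 + 7 = 70; 70−1 = 69
i=5: 69 = 7·9 + 6 (b=9); 9→10: 7·10 + 6 = 76; 76−1 = 75
i=6: 75 = 7·10 + 5 (b=10); 10→11: 7·11 + 5 = 82; 82−1 = 81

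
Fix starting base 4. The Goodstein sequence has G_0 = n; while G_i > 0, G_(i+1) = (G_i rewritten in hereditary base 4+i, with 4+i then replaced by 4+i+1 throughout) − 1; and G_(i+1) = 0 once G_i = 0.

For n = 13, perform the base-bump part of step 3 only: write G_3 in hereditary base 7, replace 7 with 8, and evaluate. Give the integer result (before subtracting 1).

20

step 0: 13 = 3·4 + 1; sub 5 for 4: 3·5 + 1; = 16; G_1 = 16−1 = 15
step 1: 15 = 3·5; sub 6 for 5: 3·6; = 18; G_2 = 18−1 = 17
step 2: 17 = 2·6 + 5; sub 7 for 6: 2·7 + 5; = 19; G_3 = 19−1 = 18
step 3: 18 = 2·7 + 4; sub 8 for 7: 2·8 + 4; = 20; G_4 = 20−1 = 19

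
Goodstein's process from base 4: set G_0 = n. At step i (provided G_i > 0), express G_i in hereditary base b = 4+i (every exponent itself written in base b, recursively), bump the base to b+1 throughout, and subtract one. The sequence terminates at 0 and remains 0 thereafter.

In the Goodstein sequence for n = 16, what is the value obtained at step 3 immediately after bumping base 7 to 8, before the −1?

34

(0) 16|_4 = 4^2 ↦ 5^2|_5 = 25 ⇒ 24
(1) 24|_5 = 4·5 + 4 ↦ 4·6 + 4|_6 = 28 ⇒ 27
(2) 27|_6 = 4·6 + 3 ↦ 4·7 + 3|_7 = 31 ⇒ 30
(3) 30|_7 = 4·7 + 2 ↦ 4·8 + 2|_8 = 34 ⇒ 33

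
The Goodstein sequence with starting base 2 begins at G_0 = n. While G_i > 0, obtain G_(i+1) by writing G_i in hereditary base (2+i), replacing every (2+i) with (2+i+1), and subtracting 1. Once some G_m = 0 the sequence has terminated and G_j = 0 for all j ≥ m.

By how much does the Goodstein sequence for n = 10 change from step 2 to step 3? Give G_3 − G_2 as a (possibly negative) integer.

10 —HB2→ 2^(2 + 1) + 2 —bump→ 3^(3 + 1) + 3 = 84 —(−1)→ 83
83 —HB3→ 3^(3 + 1) + 2 —bump→ 4^(4 + 1) + 2 = 1026 —(−1)→ 1025
1025 —HB4→ 4^(4 + 1) + 1 —bump→ 5^(5 + 1) + 1 = 15626 —(−1)→ 15625

14600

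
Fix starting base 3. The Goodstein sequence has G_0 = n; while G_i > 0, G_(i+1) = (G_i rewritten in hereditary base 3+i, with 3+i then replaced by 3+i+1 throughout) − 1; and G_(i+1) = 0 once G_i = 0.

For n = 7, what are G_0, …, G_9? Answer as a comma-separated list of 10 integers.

7, 8, 9, 9, 9, 9, 9, 9, 8, 7

G_0=7  [base 3] 2·3 + 1  →[3↦4]→  2·4 + 1 = 9  −1 ⇒ G_1=8
G_1=8  [base 4] 2·4  →[4↦5]→  2·5 = 10  −1 ⇒ G_2=9
G_2=9  [base 5] 5 + 4  →[5↦6]→  6 + 4 = 10  −1 ⇒ G_3=9
G_3=9  [base 6] 6 + 3  →[6↦7]→  7 + 3 = 10  −1 ⇒ G_4=9
G_4=9  [base 7] 7 + 2  →[7↦8]→  8 + 2 = 10  −1 ⇒ G_5=9
G_5=9  [base 8] 8 + 1  →[8↦9]→  9 + 1 = 10  −1 ⇒ G_6=9
G_6=9  [base 9] 9  →[9↦10]→  10 = 10  −1 ⇒ G_7=9
G_7=9  [base 10] 9  →[10↦11]→  9 = 9  −1 ⇒ G_8=8
G_8=8  [base 11] 8  →[11↦12]→  8 = 8  −1 ⇒ G_9=7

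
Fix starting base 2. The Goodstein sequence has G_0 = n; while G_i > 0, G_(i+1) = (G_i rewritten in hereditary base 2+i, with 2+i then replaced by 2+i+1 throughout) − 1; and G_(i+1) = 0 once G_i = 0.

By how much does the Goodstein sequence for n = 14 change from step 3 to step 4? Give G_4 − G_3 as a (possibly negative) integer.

307841

G_0 = 14. HB_2(14) = 2^(2 + 1) + 2^2 + 2. Bump = 111. G_1 = 110.
G_1 = 110. HB_3(110) = 3^(3 + 1) + 3^3 + 2. Bump = 1282. G_2 = 1281.
G_2 = 1281. HB_4(1281) = 4^(4 + 1) + 4^4 + 1. Bump = 18751. G_3 = 18750.
G_3 = 18750. HB_5(18750) = 5^(5 + 1) + 5^5. Bump = 326592. G_4 = 326591.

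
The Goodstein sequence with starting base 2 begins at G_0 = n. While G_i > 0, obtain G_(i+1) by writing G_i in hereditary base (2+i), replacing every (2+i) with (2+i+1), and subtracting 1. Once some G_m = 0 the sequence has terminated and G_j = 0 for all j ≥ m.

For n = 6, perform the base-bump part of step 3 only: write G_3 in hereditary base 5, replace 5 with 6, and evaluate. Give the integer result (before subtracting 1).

46656

G_0 = 6. HB_2(6) = 2^2 + 2. Bump = 30. G_1 = 29.
G_1 = 29. HB_3(29) = 3^3 + 2. Bump = 258. G_2 = 257.
G_2 = 257. HB_4(257) = 4^4 + 1. Bump = 3126. G_3 = 3125.
G_3 = 3125. HB_5(3125) = 5^5. Bump = 46656. G_4 = 46655.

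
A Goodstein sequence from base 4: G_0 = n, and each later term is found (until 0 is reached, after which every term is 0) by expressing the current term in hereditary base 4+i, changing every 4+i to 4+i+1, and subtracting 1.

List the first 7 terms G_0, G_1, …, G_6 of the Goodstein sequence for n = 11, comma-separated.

11, 12, 13, 14, 15, 15, 15

[0] 11 ≡ 2·4 + 3 (base 4). Lift 5: 13. −1: 12.
[1] 12 ≡ 2·5 + 2 (base 5). Lift 6: 14. −1: 13.
[2] 13 ≡ 2·6 + 1 (base 6). Lift 7: 15. −1: 14.
[3] 14 ≡ 2·7 (base 7). Lift 8: 16. −1: 15.
[4] 15 ≡ 8 + 7 (base 8). Lift 9: 16. −1: 15.
[5] 15 ≡ 9 + 6 (base 9). Lift 10: 16. −1: 15.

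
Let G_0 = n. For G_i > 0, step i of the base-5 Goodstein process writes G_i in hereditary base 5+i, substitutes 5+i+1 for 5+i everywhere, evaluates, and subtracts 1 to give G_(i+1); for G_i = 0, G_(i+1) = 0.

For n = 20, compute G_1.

23

step 0: 20 = 4·5; sub 6 for 5: 4·6; = 24; G_1 = 24−1 = 23
step 1: 23 = 3·6 + 5; sub 7 for 6: 3·7 + 5; = 26; G_2 = 26−1 = 25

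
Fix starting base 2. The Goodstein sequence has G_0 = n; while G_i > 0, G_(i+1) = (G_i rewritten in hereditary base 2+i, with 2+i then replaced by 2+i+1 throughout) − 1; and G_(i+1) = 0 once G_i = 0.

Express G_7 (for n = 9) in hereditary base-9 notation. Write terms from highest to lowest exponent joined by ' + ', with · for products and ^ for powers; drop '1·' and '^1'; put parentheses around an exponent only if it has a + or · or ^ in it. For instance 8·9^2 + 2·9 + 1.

(0) 9|_2 = 2^(2 + 1) + 1 ↦ 3^(3 + 1) + 1|_3 = 82 ⇒ 81
(1) 81|_3 = 3^(3 + 1) ↦ 4^(4 + 1)|_4 = 1024 ⇒ 1023
(2) 1023|_4 = 3·4^4 + 3·4^3 + 3·4^2 + 3·4 + 3 ↦ 3·5^5 + 3·5^3 + 3·5^2 + 3·5 + 3|_5 = 9843 ⇒ 9842
(3) 9842|_5 = 3·5^5 + 3·5^3 + 3·5^2 + 3·5 + 2 ↦ 3·6^6 + 3·6^3 + 3·6^2 + 3·6 + 2|_6 = 140744 ⇒ 140743
(4) 140743|_6 = 3·6^6 + 3·6^3 + 3·6^2 + 3·6 + 1 ↦ 3·7^7 + 3·7^3 + 3·7^2 + 3·7 + 1|_7 = 2471827 ⇒ 2471826
(5) 2471826|_7 = 3·7^7 + 3·7^3 + 3·7^2 + 3·7 ↦ 3·8^8 + 3·8^3 + 3·8^2 + 3·8|_8 = 50333400 ⇒ 50333399
(6) 50333399|_8 = 3·8^8 + 3·8^3 + 3·8^2 + 2·8 + 7 ↦ 3·9^9 + 3·9^3 + 3·9^2 + 2·9 + 7|_9 = 1162263922 ⇒ 1162263921
(7) 1162263921|_9 = 3·9^9 + 3·9^3 + 3·9^2 + 2·9 + 6 ↦ 3·10^10 + 3·10^3 + 3·10^2 + 2·10 + 6|_10 = 30000003326 ⇒ 30000003325

3·9^9 + 3·9^3 + 3·9^2 + 2·9 + 6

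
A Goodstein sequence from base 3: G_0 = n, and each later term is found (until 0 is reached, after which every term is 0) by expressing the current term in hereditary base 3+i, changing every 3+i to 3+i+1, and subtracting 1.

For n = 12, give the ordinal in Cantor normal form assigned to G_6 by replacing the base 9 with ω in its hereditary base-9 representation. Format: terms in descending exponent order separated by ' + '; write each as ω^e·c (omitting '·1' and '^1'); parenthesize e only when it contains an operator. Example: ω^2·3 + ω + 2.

(0) 12|_3 = 3^2 + 3 ↦ 4^2 + 4|_4 = 20 ⇒ 19
(1) 19|_4 = 4^2 + 3 ↦ 5^2 + 3|_5 = 28 ⇒ 27
(2) 27|_5 = 5^2 + 2 ↦ 6^2 + 2|_6 = 38 ⇒ 37
(3) 37|_6 = 6^2 + 1 ↦ 7^2 + 1|_7 = 50 ⇒ 49
(4) 49|_7 = 7^2 ↦ 8^2|_8 = 64 ⇒ 63
(5) 63|_8 = 7·8 + 7 ↦ 7·9 + 7|_9 = 70 ⇒ 69
(6) 69|_9 = 7·9 + 6 ↦ 7·10 + 6|_10 = 76 ⇒ 75

ω·7 + 6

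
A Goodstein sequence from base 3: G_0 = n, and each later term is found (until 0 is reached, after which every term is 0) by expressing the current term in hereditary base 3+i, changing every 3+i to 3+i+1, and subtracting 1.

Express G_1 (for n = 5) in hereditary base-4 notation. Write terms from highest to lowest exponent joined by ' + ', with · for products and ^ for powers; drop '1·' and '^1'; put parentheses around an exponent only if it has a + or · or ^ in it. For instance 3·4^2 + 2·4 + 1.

step 0: 5 = 3 + 2; sub 4 for 3: 4 + 2; = 6; G_1 = 6−1 = 5
step 1: 5 = 4 + 1; sub 5 for 4: 5 + 1; = 6; G_2 = 6−1 = 5

4 + 1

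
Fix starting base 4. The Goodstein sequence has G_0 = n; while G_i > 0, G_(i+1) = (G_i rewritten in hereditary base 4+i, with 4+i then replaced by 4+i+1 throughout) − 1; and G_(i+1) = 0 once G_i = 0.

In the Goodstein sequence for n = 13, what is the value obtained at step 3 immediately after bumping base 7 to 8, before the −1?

20

13 —HB4→ 3·4 + 1 —bump→ 3·5 + 1 = 16 —(−1)→ 15
15 —HB5→ 3·5 —bump→ 3·6 = 18 —(−1)→ 17
17 —HB6→ 2·6 + 5 —bump→ 2·7 + 5 = 19 —(−1)→ 18
18 —HB7→ 2·7 + 4 —bump→ 2·8 + 4 = 20 —(−1)→ 19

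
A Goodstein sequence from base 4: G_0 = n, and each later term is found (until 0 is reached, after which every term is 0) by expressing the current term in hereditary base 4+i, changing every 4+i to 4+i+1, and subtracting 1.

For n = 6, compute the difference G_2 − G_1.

[0] 6 ≡ 4 + 2 (base 4). Lift 5: 7. −1: 6.
[1] 6 ≡ 5 + 1 (base 5). Lift 6: 7. −1: 6.

0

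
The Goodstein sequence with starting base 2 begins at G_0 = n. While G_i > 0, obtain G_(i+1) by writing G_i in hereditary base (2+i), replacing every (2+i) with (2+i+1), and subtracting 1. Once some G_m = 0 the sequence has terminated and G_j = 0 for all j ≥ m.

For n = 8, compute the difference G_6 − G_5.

step 0: 8 = 2^(2 + 1); sub 3 for 2: 3^(3 + 1); = 81; G_1 = 81−1 = 80
step 1: 80 = 2·3^3 + 2·3^2 + 2·3 + 2; sub 4 for 3: 2·4^4 + 2·4^2 + 2·4 + 2; = 554; G_2 = 554−1 = 553
step 2: 553 = 2·4^4 + 2·4^2 + 2·4 + 1; sub 5 for 4: 2·5^5 + 2·5^2 + 2·5 + 1; = 6311; G_3 = 6311−1 = 6310
step 3: 6310 = 2·5^5 + 2·5^2 + 2·5; sub 6 for 5: 2·6^6 + 2·6^2 + 2·6; = 93396; G_4 = 93396−1 = 93395
step 4: 93395 = 2·6^6 + 2·6^2 + 6 + 5; sub 7 for 6: 2·7^7 + 2·7^2 + 7 + 5; = 1647196; G_5 = 1647196−1 = 1647195
step 5: 1647195 = 2·7^7 + 2·7^2 + 7 + 4; sub 8 for 7: 2·8^8 + 2·8^2 + 8 + 4; = 33554572; G_6 = 33554572−1 = 33554571

31907376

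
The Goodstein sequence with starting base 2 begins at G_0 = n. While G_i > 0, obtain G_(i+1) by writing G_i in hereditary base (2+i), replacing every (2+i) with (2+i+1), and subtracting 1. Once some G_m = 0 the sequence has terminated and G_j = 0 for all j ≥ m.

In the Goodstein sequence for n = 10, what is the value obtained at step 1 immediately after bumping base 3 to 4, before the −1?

G_0 = 10. HB_2(10) = 2^(2 + 1) + 2. Bump = 84. G_1 = 83.
G_1 = 83. HB_3(83) = 3^(3 + 1) + 2. Bump = 1026. G_2 = 1025.

1026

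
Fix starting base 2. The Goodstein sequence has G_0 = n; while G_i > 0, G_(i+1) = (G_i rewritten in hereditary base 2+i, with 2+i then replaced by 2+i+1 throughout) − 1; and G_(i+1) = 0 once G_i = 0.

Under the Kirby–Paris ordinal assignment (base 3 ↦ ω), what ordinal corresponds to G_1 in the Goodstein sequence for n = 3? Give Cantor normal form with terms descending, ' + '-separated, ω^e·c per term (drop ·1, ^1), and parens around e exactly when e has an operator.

ω

G_0=3  [base 2] 2 + 1  →[2↦3]→  3 + 1 = 4  −1 ⇒ G_1=3
G_1=3  [base 3] 3  →[3↦4]→  4 = 4  −1 ⇒ G_2=3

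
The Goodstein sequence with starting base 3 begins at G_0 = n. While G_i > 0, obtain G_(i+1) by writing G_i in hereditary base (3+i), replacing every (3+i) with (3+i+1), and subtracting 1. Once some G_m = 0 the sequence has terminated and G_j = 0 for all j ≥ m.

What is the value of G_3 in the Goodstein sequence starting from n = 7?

9

G_0=7  [base 3] 2·3 + 1  →[3↦4]→  2·4 + 1 = 9  −1 ⇒ G_1=8
G_1=8  [base 4] 2·4  →[4↦5]→  2·5 = 10  −1 ⇒ G_2=9
G_2=9  [base 5] 5 + 4  →[5↦6]→  6 + 4 = 10  −1 ⇒ G_3=9
G_3=9  [base 6] 6 + 3  →[6↦7]→  7 + 3 = 10  −1 ⇒ G_4=9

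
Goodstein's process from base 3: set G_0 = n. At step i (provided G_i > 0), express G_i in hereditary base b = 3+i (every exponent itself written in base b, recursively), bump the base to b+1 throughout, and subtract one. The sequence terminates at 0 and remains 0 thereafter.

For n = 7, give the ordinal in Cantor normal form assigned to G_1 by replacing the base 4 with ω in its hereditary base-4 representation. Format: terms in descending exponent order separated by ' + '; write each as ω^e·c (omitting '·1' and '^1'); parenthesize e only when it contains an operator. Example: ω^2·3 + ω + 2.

G_0 = 7. HB_3(7) = 2·3 + 1. Bump = 9. G_1 = 8.
G_1 = 8. HB_4(8) = 2·4. Bump = 10. G_2 = 9.

ω·2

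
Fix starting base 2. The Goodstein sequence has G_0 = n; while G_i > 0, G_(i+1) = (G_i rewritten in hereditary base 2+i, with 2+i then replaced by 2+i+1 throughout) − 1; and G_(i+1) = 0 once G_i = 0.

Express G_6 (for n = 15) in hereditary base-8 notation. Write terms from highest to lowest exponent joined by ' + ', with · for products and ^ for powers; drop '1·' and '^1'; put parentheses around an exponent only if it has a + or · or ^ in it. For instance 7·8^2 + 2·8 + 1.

base 2: 15 = 2^(2 + 1) + 2^2 + 2 + 1; at 3: 3^(3 + 1) + 3^3 + 3 + 1 = 112; next = 111
base 3: 111 = 3^(3 + 1) + 3^3 + 3; at 4: 4^(4 + 1) + 4^4 + 4 = 1284; next = 1283
base 4: 1283 = 4^(4 + 1) + 4^4 + 3; at 5: 5^(5 + 1) + 5^5 + 3 = 18753; next = 18752
base 5: 18752 = 5^(5 + 1) + 5^5 + 2; at 6: 6^(6 + 1) + 6^6 + 2 = 326594; next = 326593
base 6: 326593 = 6^(6 + 1) + 6^6 + 1; at 7: 7^(7 + 1) + 7^7 + 1 = 6588345; next = 6588344
base 7: 6588344 = 7^(7 + 1) + 7^7; at 8: 8^(8 + 1) + 8^8 = 150994944; next = 150994943

8^(8 + 1) + 7·8^7 + 7·8^6 + 7·8^5 + 7·8^4 + 7·8^3 + 7·8^2 + 7·8 + 7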